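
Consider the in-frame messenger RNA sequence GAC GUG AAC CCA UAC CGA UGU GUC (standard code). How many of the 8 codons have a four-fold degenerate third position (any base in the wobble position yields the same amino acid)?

Codon 1 GAC (Asp): third position 2-fold.
Codon 2 GUG (Val): third position 4-fold.
Codon 3 AAC (Asn): third position 2-fold.
Codon 4 CCA (Pro): third position 4-fold.
Codon 5 UAC (Tyr): third position 2-fold.
Codon 6 CGA (Arg): third position 4-fold.
Codon 7 UGU (Cys): third position 2-fold.
Codon 8 GUC (Val): third position 4-fold.
Four-fold degenerate third positions: 4.

4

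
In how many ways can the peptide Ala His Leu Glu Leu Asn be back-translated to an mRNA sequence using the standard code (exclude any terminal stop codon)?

Ala: 4 codons.
His: 2 codons.
Leu: 6 codons.
Glu: 2 codons.
Leu: 6 codons.
Asn: 2 codons.
4 × 2 × 6 × 2 × 6 × 2 = 1152.

1152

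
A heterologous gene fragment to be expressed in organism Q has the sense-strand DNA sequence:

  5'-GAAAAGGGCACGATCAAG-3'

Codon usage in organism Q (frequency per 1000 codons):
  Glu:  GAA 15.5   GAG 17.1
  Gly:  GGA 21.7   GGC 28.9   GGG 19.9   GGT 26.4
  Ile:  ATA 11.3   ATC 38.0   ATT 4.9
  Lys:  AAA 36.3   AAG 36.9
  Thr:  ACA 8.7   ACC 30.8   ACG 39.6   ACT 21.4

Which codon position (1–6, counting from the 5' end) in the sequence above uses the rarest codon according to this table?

Codon 1 GAA (Glu): 15.5 per 1000.
Codon 2 AAG (Lys): 36.9 per 1000.
Codon 3 GGC (Gly): 28.9 per 1000.
Codon 4 ACG (Thr): 39.6 per 1000.
Codon 5 ATC (Ile): 38.0 per 1000.
Codon 6 AAG (Lys): 36.9 per 1000.
Lowest frequency is 15.5 at codon 1.

1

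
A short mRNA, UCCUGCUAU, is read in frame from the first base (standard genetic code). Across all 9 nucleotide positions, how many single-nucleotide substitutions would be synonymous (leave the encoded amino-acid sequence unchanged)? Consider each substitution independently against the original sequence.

Codon 1 (UCC, Ser): 3 synonymous substitutions.
Codon 2 (UGC, Cys): 1 synonymous substitution.
Codon 3 (UAU, Tyr): 1 synonymous substitution.
Total: 3 + 1 + 1 = 5.

5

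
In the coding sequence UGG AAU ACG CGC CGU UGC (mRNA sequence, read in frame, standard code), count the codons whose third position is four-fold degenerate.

3

Codon 1 UGG (Trp): third position 1-fold.
Codon 2 AAU (Asn): third position 2-fold.
Codon 3 ACG (Thr): third position 4-fold.
Codon 4 CGC (Arg): third position 4-fold.
Codon 5 CGU (Arg): third position 4-fold.
Codon 6 UGC (Cys): third position 2-fold.
Four-fold degenerate third positions: 3.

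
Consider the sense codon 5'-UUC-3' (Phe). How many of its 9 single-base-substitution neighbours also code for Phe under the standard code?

1

Position 1: none → 0 synonymous.
Position 2: none → 0 synonymous.
Position 3: UUU → 1 synonymous.
Total: 0 + 0 + 1 = 1.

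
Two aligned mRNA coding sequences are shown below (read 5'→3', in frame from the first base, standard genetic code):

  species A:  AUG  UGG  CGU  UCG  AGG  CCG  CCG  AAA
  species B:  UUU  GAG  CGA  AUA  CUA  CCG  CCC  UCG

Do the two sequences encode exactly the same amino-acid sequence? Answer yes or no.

no

Codon 1: AUG Met / UUU Phe — nonsynonymous.
Codon 2: UGG Trp / GAG Glu — nonsynonymous.
Codon 3: CGU Arg / CGA Arg — synonymous.
Codon 4: UCG Ser / AUA Ile — nonsynonymous.
Codon 5: AGG Arg / CUA Leu — nonsynonymous.
Codon 6: CCG Pro / CCG Pro — identical.
Codon 7: CCG Pro / CCC Pro — synonymous.
Codon 8: AAA Lys / UCG Ser — nonsynonymous.
Nonsynonymous differences: 5 → different protein.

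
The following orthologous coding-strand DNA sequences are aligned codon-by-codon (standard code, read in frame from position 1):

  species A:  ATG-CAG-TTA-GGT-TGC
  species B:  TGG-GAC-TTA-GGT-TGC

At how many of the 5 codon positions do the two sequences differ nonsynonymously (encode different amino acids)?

Codon 1: ATG Met / TGG Trp — nonsynonymous.
Codon 2: CAG Gln / GAC Asp — nonsynonymous.
Codon 3: TTA Leu / TTA Leu — identical.
Codon 4: GGT Gly / GGT Gly — identical.
Codon 5: TGC Cys / TGC Cys — identical.
Nonsynonymous differences: 2.

2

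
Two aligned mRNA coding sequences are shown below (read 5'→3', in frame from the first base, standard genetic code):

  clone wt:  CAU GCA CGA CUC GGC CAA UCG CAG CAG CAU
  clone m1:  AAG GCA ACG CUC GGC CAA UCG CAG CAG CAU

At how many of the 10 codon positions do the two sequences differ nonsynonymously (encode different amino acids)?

2

Codon 1: CAU His / AAG Lys — nonsynonymous.
Codon 2: GCA Ala / GCA Ala — identical.
Codon 3: CGA Arg / ACG Thr — nonsynonymous.
Codon 4: CUC Leu / CUC Leu — identical.
Codon 5: GGC Gly / GGC Gly — identical.
Codon 6: CAA Gln / CAA Gln — identical.
Codon 7: UCG Ser / UCG Ser — identical.
Codon 8: CAG Gln / CAG Gln — identical.
Codon 9: CAG Gln / CAG Gln — identical.
Codon 10: CAU His / CAU His — identical.
Nonsynonymous differences: 2.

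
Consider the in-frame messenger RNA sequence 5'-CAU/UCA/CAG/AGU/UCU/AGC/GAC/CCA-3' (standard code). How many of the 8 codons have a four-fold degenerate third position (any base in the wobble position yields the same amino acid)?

3

Codon 1 CAU (His): third position 2-fold.
Codon 2 UCA (Ser): third position 4-fold.
Codon 3 CAG (Gln): third position 2-fold.
Codon 4 AGU (Ser): third position 2-fold.
Codon 5 UCU (Ser): third position 4-fold.
Codon 6 AGC (Ser): third position 2-fold.
Codon 7 GAC (Asp): third position 2-fold.
Codon 8 CCA (Pro): third position 4-fold.
Four-fold degenerate third positions: 3.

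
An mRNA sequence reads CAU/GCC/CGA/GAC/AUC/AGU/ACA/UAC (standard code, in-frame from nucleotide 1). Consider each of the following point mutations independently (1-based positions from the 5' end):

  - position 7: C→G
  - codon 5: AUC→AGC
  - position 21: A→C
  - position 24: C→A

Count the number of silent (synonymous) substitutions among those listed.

Codon 3: CGA (Arg) → GGA (Gly) — missense.
Codon 5: AUC (Ile) → AGC (Ser) — missense.
Codon 7: ACA (Thr) → ACC (Thr) — synonymous.
Codon 8: UAC (Tyr) → UAA (Stop) — nonsense.
Synonymous: 1 of 4.

1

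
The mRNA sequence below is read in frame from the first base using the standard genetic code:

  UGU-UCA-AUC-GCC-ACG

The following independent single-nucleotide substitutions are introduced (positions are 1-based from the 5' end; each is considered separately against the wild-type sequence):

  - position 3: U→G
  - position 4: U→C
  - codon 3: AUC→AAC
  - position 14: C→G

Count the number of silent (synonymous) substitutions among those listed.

Codon 1: UGU (Cys) → UGG (Trp) — missense.
Codon 2: UCA (Ser) → CCA (Pro) — missense.
Codon 3: AUC (Ile) → AAC (Asn) — missense.
Codon 5: ACG (Thr) → AGG (Arg) — missense.
Synonymous: 0 of 4.

0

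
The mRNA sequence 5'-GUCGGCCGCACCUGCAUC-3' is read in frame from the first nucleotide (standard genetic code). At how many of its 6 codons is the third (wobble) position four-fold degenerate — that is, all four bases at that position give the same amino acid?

4

Codon 1 GUC (Val): third position 4-fold.
Codon 2 GGC (Gly): third position 4-fold.
Codon 3 CGC (Arg): third position 4-fold.
Codon 4 ACC (Thr): third position 4-fold.
Codon 5 UGC (Cys): third position 2-fold.
Codon 6 AUC (Ile): third position 3-fold.
Four-fold degenerate third positions: 4.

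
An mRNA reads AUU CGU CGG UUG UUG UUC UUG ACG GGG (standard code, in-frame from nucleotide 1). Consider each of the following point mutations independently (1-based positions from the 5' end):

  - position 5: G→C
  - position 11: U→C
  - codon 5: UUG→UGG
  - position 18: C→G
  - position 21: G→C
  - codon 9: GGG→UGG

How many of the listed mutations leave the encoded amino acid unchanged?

Codon 2: CGU (Arg) → CCU (Pro) — missense.
Codon 4: UUG (Leu) → UCG (Ser) — missense.
Codon 5: UUG (Leu) → UGG (Trp) — missense.
Codon 6: UUC (Phe) → UUG (Leu) — missense.
Codon 7: UUG (Leu) → UUC (Phe) — missense.
Codon 9: GGG (Gly) → UGG (Trp) — missense.
Synonymous: 0 of 6.

0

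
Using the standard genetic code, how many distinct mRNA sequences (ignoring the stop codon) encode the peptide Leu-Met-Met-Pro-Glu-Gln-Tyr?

192

Leu: 6 codons.
Met: 1 codon.
Met: 1 codon.
Pro: 4 codons.
Glu: 2 codons.
Gln: 2 codons.
Tyr: 2 codons.
6 × 1 × 1 × 4 × 2 × 2 × 2 = 192.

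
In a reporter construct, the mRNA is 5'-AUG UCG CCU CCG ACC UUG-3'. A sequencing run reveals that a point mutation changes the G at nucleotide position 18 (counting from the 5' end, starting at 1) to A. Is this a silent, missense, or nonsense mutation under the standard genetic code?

silent

Position 18 falls in codon 6: UUG → Leu.
After the substitution the codon is UUA → Leu.
Both encode Leu, so the change is synonymous.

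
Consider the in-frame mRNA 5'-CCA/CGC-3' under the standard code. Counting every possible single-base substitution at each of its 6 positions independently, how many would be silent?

6

Codon 1 (CCA, Pro): 3 synonymous substitutions.
Codon 2 (CGC, Arg): 3 synonymous substitutions.
Total: 3 + 3 = 6.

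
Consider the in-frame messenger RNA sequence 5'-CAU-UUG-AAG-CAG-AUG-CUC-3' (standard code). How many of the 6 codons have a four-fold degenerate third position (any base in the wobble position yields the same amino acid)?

Codon 1 CAU (His): third position 2-fold.
Codon 2 UUG (Leu): third position 2-fold.
Codon 3 AAG (Lys): third position 2-fold.
Codon 4 CAG (Gln): third position 2-fold.
Codon 5 AUG (Met): third position 1-fold.
Codon 6 CUC (Leu): third position 4-fold.
Four-fold degenerate third positions: 1.

1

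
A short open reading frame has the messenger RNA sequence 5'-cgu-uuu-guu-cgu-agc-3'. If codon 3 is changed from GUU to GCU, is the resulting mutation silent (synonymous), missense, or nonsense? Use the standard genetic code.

missense

Position 8 falls in codon 3: GUU → Val.
After the substitution the codon is GCU → Ala.
Val ≠ Ala, so this is a missense mutation.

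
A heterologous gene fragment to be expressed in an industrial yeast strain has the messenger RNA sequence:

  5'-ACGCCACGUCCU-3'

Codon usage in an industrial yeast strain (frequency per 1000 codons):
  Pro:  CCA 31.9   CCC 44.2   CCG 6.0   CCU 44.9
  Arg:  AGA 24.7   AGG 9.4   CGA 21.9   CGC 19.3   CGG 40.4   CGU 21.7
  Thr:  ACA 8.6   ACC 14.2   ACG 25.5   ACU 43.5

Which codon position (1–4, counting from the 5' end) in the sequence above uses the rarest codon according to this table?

Codon 1 ACG (Thr): 25.5 per 1000.
Codon 2 CCA (Pro): 31.9 per 1000.
Codon 3 CGU (Arg): 21.7 per 1000.
Codon 4 CCU (Pro): 44.9 per 1000.
Lowest frequency is 21.7 at codon 3.

3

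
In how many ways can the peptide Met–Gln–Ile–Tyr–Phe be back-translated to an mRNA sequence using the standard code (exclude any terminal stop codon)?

24

Met: 1 codon.
Gln: 2 codons.
Ile: 3 codons.
Tyr: 2 codons.
Phe: 2 codons.
1 × 2 × 3 × 2 × 2 = 24.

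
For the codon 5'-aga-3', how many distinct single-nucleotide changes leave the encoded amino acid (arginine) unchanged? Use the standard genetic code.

Position 1: CGA → 1 synonymous.
Position 2: none → 0 synonymous.
Position 3: AGG → 1 synonymous.
Total: 1 + 0 + 1 = 2.

2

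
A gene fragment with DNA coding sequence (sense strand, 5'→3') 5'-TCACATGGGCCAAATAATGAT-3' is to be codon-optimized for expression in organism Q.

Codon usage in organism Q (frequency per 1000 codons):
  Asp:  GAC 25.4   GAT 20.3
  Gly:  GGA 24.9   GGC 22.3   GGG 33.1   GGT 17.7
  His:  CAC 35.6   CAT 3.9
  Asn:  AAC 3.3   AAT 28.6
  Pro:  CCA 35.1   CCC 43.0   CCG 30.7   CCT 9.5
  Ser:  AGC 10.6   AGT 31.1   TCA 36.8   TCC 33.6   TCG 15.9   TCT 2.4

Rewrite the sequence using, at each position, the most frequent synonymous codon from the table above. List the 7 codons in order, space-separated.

Codon 1 (Ser): best is TCA at 36.8.
Codon 2 (His): best is CAC at 35.6.
Codon 3 (Gly): best is GGG at 33.1.
Codon 4 (Pro): best is CCC at 43.0.
Codon 5 (Asn): best is AAT at 28.6.
Codon 6 (Asn): best is AAT at 28.6.
Codon 7 (Asp): best is GAC at 25.4.

TCA CAC GGG CCC AAT AAT GAC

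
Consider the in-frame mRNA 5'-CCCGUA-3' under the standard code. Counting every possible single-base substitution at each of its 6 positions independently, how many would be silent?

6

Codon 1 (CCC, Pro): 3 synonymous substitutions.
Codon 2 (GUA, Val): 3 synonymous substitutions.
Total: 3 + 3 = 6.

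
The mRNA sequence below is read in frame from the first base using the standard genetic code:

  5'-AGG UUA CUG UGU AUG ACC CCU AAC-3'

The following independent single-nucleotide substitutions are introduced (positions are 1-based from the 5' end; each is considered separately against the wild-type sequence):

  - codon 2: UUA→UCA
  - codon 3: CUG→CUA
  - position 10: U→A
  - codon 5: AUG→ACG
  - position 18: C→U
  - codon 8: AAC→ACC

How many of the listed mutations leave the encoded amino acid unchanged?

2

Codon 2: UUA (Leu) → UCA (Ser) — missense.
Codon 3: CUG (Leu) → CUA (Leu) — synonymous.
Codon 4: UGU (Cys) → AGU (Ser) — missense.
Codon 5: AUG (Met) → ACG (Thr) — missense.
Codon 6: ACC (Thr) → ACU (Thr) — synonymous.
Codon 8: AAC (Asn) → ACC (Thr) — missense.
Synonymous: 2 of 6.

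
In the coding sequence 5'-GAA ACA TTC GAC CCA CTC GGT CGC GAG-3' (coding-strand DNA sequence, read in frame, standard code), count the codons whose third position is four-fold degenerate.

5

Codon 1 GAA (Glu): third position 2-fold.
Codon 2 ACA (Thr): third position 4-fold.
Codon 3 TTC (Phe): third position 2-fold.
Codon 4 GAC (Asp): third position 2-fold.
Codon 5 CCA (Pro): third position 4-fold.
Codon 6 CTC (Leu): third position 4-fold.
Codon 7 GGT (Gly): third position 4-fold.
Codon 8 CGC (Arg): third position 4-fold.
Codon 9 GAG (Glu): third position 2-fold.
Four-fold degenerate third positions: 5.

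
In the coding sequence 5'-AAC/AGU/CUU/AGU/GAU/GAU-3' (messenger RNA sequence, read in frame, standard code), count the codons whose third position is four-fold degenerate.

1

Codon 1 AAC (Asn): third position 2-fold.
Codon 2 AGU (Ser): third position 2-fold.
Codon 3 CUU (Leu): third position 4-fold.
Codon 4 AGU (Ser): third position 2-fold.
Codon 5 GAU (Asp): third position 2-fold.
Codon 6 GAU (Asp): third position 2-fold.
Four-fold degenerate third positions: 1.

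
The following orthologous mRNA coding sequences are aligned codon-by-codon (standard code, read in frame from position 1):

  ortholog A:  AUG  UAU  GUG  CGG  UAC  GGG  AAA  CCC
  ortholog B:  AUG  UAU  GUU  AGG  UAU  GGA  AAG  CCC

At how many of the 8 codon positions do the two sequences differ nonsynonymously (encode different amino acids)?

Codon 1: AUG Met / AUG Met — identical.
Codon 2: UAU Tyr / UAU Tyr — identical.
Codon 3: GUG Val / GUU Val — synonymous.
Codon 4: CGG Arg / AGG Arg — synonymous.
Codon 5: UAC Tyr / UAU Tyr — synonymous.
Codon 6: GGG Gly / GGA Gly — synonymous.
Codon 7: AAA Lys / AAG Lys — synonymous.
Codon 8: CCC Pro / CCC Pro — identical.
Nonsynonymous differences: 0.

0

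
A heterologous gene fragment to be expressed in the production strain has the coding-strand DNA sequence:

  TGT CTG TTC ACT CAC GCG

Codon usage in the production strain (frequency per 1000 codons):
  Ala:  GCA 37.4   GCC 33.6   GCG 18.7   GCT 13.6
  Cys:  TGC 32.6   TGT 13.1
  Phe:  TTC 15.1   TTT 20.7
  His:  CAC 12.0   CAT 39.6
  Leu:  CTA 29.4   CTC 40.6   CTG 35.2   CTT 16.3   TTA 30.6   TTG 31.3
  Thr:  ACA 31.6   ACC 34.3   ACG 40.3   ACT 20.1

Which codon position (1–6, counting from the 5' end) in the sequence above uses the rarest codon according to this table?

Codon 1 TGT (Cys): 13.1 per 1000.
Codon 2 CTG (Leu): 35.2 per 1000.
Codon 3 TTC (Phe): 15.1 per 1000.
Codon 4 ACT (Thr): 20.1 per 1000.
Codon 5 CAC (His): 12.0 per 1000.
Codon 6 GCG (Ala): 18.7 per 1000.
Lowest frequency is 12.0 at codon 5.

5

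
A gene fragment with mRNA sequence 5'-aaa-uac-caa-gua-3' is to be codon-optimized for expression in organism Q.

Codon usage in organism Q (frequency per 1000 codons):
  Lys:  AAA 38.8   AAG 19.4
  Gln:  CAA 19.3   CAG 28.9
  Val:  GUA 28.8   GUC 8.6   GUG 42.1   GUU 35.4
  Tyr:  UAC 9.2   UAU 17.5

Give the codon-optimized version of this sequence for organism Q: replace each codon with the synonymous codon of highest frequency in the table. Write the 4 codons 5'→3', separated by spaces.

Codon 1 (Lys): best is AAA at 38.8.
Codon 2 (Tyr): best is UAU at 17.5.
Codon 3 (Gln): best is CAG at 28.9.
Codon 4 (Val): best is GUG at 42.1.

AAA UAU CAG GUG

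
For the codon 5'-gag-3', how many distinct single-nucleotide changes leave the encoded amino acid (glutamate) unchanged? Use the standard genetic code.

Position 1: none → 0 synonymous.
Position 2: none → 0 synonymous.
Position 3: GAA → 1 synonymous.
Total: 0 + 0 + 1 = 1.

1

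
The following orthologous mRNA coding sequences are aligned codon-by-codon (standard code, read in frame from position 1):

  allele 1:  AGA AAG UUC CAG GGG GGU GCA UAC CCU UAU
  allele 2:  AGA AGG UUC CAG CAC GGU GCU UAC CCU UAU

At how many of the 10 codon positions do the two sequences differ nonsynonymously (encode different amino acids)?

Codon 1: AGA Arg / AGA Arg — identical.
Codon 2: AAG Lys / AGG Arg — nonsynonymous.
Codon 3: UUC Phe / UUC Phe — identical.
Codon 4: CAG Gln / CAG Gln — identical.
Codon 5: GGG Gly / CAC His — nonsynonymous.
Codon 6: GGU Gly / GGU Gly — identical.
Codon 7: GCA Ala / GCU Ala — synonymous.
Codon 8: UAC Tyr / UAC Tyr — identical.
Codon 9: CCU Pro / CCU Pro — identical.
Codon 10: UAU Tyr / UAU Tyr — identical.
Nonsynonymous differences: 2.

2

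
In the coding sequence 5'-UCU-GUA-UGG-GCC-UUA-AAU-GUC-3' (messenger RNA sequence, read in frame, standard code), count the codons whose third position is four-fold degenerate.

Codon 1 UCU (Ser): third position 4-fold.
Codon 2 GUA (Val): third position 4-fold.
Codon 3 UGG (Trp): third position 1-fold.
Codon 4 GCC (Ala): third position 4-fold.
Codon 5 UUA (Leu): third position 2-fold.
Codon 6 AAU (Asn): third position 2-fold.
Codon 7 GUC (Val): third position 4-fold.
Four-fold degenerate third positions: 4.

4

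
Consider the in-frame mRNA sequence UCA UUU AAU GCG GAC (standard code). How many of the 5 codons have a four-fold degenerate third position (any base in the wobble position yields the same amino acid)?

Codon 1 UCA (Ser): third position 4-fold.
Codon 2 UUU (Phe): third position 2-fold.
Codon 3 AAU (Asn): third position 2-fold.
Codon 4 GCG (Ala): third position 4-fold.
Codon 5 GAC (Asp): third position 2-fold.
Four-fold degenerate third positions: 2.

2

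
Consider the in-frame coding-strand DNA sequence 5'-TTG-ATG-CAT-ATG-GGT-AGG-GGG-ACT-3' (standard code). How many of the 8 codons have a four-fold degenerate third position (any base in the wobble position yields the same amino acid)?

3

Codon 1 TTG (Leu): third position 2-fold.
Codon 2 ATG (Met): third position 1-fold.
Codon 3 CAT (His): third position 2-fold.
Codon 4 ATG (Met): third position 1-fold.
Codon 5 GGT (Gly): third position 4-fold.
Codon 6 AGG (Arg): third position 2-fold.
Codon 7 GGG (Gly): third position 4-fold.
Codon 8 ACT (Thr): third position 4-fold.
Four-fold degenerate third positions: 3.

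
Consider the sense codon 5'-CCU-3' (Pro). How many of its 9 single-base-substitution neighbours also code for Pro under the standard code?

3

Position 1: none → 0 synonymous.
Position 2: none → 0 synonymous.
Position 3: CCC, CCA, CCG → 3 synonymous.
Total: 0 + 0 + 3 = 3.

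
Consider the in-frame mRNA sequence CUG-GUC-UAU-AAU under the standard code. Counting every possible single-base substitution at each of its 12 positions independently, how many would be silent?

Codon 1 (CUG, Leu): 4 synonymous substitutions.
Codon 2 (GUC, Val): 3 synonymous substitutions.
Codon 3 (UAU, Tyr): 1 synonymous substitution.
Codon 4 (AAU, Asn): 1 synonymous substitution.
Total: 4 + 3 + 1 + 1 = 9.

9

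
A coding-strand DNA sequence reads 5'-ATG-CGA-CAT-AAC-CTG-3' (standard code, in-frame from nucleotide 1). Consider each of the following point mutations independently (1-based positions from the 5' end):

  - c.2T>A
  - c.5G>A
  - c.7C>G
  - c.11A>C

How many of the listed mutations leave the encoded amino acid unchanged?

Codon 1: ATG (Met) → AAG (Lys) — missense.
Codon 2: CGA (Arg) → CAA (Gln) — missense.
Codon 3: CAT (His) → GAT (Asp) — missense.
Codon 4: AAC (Asn) → ACC (Thr) — missense.
Synonymous: 0 of 4.

0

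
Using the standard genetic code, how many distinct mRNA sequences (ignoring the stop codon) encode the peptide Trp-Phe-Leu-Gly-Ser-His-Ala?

Trp: 1 codon.
Phe: 2 codons.
Leu: 6 codons.
Gly: 4 codons.
Ser: 6 codons.
His: 2 codons.
Ala: 4 codons.
1 × 2 × 6 × 4 × 6 × 2 × 4 = 2304.

2304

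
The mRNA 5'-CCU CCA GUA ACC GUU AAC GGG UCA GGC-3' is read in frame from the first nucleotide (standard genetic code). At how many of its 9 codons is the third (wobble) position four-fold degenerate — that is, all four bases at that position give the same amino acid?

Codon 1 CCU (Pro): third position 4-fold.
Codon 2 CCA (Pro): third position 4-fold.
Codon 3 GUA (Val): third position 4-fold.
Codon 4 ACC (Thr): third position 4-fold.
Codon 5 GUU (Val): third position 4-fold.
Codon 6 AAC (Asn): third position 2-fold.
Codon 7 GGG (Gly): third position 4-fold.
Codon 8 UCA (Ser): third position 4-fold.
Codon 9 GGC (Gly): third position 4-fold.
Four-fold degenerate third positions: 8.

8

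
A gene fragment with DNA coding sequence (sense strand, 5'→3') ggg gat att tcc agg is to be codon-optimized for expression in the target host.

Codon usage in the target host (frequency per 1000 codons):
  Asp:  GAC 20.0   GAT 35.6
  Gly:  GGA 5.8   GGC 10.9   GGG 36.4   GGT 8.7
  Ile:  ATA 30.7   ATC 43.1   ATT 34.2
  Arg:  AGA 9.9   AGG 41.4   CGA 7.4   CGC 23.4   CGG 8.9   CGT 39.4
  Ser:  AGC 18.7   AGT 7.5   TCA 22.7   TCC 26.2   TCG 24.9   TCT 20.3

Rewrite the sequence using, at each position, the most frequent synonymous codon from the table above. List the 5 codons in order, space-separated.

GGG GAT ATC TCC AGG

Codon 1 (Gly): best is GGG at 36.4.
Codon 2 (Asp): best is GAT at 35.6.
Codon 3 (Ile): best is ATC at 43.1.
Codon 4 (Ser): best is TCC at 26.2.
Codon 5 (Arg): best is AGG at 41.4.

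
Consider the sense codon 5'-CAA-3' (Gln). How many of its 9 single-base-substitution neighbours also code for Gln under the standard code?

1

Position 1: none → 0 synonymous.
Position 2: none → 0 synonymous.
Position 3: CAG → 1 synonymous.
Total: 0 + 0 + 1 = 1.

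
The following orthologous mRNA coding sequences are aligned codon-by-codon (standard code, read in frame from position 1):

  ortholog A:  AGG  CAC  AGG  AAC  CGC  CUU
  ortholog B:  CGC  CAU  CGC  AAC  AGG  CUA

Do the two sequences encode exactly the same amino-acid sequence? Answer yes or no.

yes

Codon 1: AGG Arg / CGC Arg — synonymous.
Codon 2: CAC His / CAU His — synonymous.
Codon 3: AGG Arg / CGC Arg — synonymous.
Codon 4: AAC Asn / AAC Asn — identical.
Codon 5: CGC Arg / AGG Arg — synonymous.
Codon 6: CUU Leu / CUA Leu — synonymous.
Nonsynonymous differences: 0 → same protein.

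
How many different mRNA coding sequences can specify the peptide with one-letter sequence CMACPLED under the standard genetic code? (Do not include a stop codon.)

Cys: 2 codons.
Met: 1 codon.
Ala: 4 codons.
Cys: 2 codons.
Pro: 4 codons.
Leu: 6 codons.
Glu: 2 codons.
Asp: 2 codons.
2 × 1 × 4 × 2 × 4 × 6 × 2 × 2 = 1536.

1536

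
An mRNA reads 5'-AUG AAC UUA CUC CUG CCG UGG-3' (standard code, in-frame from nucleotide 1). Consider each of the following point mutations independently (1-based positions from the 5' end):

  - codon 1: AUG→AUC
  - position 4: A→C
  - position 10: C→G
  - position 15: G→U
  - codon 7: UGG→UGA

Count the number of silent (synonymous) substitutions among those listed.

Codon 1: AUG (Met) → AUC (Ile) — missense.
Codon 2: AAC (Asn) → CAC (His) — missense.
Codon 4: CUC (Leu) → GUC (Val) — missense.
Codon 5: CUG (Leu) → CUU (Leu) — synonymous.
Codon 7: UGG (Trp) → UGA (Stop) — nonsense.
Synonymous: 1 of 5.

1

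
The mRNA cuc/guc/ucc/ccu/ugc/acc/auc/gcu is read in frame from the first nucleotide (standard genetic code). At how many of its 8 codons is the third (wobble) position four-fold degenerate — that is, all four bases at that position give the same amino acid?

6

Codon 1 CUC (Leu): third position 4-fold.
Codon 2 GUC (Val): third position 4-fold.
Codon 3 UCC (Ser): third position 4-fold.
Codon 4 CCU (Pro): third position 4-fold.
Codon 5 UGC (Cys): third position 2-fold.
Codon 6 ACC (Thr): third position 4-fold.
Codon 7 AUC (Ile): third position 3-fold.
Codon 8 GCU (Ala): third position 4-fold.
Four-fold degenerate third positions: 6.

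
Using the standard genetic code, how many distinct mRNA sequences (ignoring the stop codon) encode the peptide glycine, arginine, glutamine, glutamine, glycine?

Gly: 4 codons.
Arg: 6 codons.
Gln: 2 codons.
Gln: 2 codons.
Gly: 4 codons.
4 × 6 × 2 × 2 × 4 = 384.

384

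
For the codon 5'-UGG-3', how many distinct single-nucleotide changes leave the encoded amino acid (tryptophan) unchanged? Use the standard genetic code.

0

Position 1: none → 0 synonymous.
Position 2: none → 0 synonymous.
Position 3: none → 0 synonymous.
Total: 0 + 0 + 0 = 0.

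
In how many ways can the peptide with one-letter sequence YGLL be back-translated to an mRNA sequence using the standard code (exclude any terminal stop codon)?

288

Tyr: 2 codons.
Gly: 4 codons.
Leu: 6 codons.
Leu: 6 codons.
2 × 4 × 6 × 6 = 288.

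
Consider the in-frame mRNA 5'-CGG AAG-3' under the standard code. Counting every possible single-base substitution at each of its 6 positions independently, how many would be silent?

Codon 1 (CGG, Arg): 4 synonymous substitutions.
Codon 2 (AAG, Lys): 1 synonymous substitution.
Total: 4 + 1 = 5.

5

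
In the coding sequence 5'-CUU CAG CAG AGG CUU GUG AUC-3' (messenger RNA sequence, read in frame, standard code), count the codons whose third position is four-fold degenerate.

3

Codon 1 CUU (Leu): third position 4-fold.
Codon 2 CAG (Gln): third position 2-fold.
Codon 3 CAG (Gln): third position 2-fold.
Codon 4 AGG (Arg): third position 2-fold.
Codon 5 CUU (Leu): third position 4-fold.
Codon 6 GUG (Val): third position 4-fold.
Codon 7 AUC (Ile): third position 3-fold.
Four-fold degenerate third positions: 3.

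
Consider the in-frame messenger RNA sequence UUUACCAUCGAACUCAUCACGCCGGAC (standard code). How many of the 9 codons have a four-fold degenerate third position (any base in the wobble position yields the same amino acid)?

4

Codon 1 UUU (Phe): third position 2-fold.
Codon 2 ACC (Thr): third position 4-fold.
Codon 3 AUC (Ile): third position 3-fold.
Codon 4 GAA (Glu): third position 2-fold.
Codon 5 CUC (Leu): third position 4-fold.
Codon 6 AUC (Ile): third position 3-fold.
Codon 7 ACG (Thr): third position 4-fold.
Codon 8 CCG (Pro): third position 4-fold.
Codon 9 GAC (Asp): third position 2-fold.
Four-fold degenerate third positions: 4.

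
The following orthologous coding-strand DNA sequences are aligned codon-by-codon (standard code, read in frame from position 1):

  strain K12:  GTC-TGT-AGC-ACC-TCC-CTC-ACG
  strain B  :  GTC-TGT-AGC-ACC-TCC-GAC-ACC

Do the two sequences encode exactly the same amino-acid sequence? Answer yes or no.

no

Codon 1: GTC Val / GTC Val — identical.
Codon 2: TGT Cys / TGT Cys — identical.
Codon 3: AGC Ser / AGC Ser — identical.
Codon 4: ACC Thr / ACC Thr — identical.
Codon 5: TCC Ser / TCC Ser — identical.
Codon 6: CTC Leu / GAC Asp — nonsynonymous.
Codon 7: ACG Thr / ACC Thr — synonymous.
Nonsynonymous differences: 1 → different protein.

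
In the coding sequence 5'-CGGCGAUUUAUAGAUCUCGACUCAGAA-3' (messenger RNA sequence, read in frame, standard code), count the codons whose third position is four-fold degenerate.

Codon 1 CGG (Arg): third position 4-fold.
Codon 2 CGA (Arg): third position 4-fold.
Codon 3 UUU (Phe): third position 2-fold.
Codon 4 AUA (Ile): third position 3-fold.
Codon 5 GAU (Asp): third position 2-fold.
Codon 6 CUC (Leu): third position 4-fold.
Codon 7 GAC (Asp): third position 2-fold.
Codon 8 UCA (Ser): third position 4-fold.
Codon 9 GAA (Glu): third position 2-fold.
Four-fold degenerate third positions: 4.

4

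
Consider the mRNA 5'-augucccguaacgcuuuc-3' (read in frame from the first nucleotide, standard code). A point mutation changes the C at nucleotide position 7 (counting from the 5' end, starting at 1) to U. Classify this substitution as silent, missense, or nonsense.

Position 7 falls in codon 3: CGU → Arg.
After the substitution the codon is UGU → Cys.
Arg ≠ Cys, so this is a missense mutation.

missense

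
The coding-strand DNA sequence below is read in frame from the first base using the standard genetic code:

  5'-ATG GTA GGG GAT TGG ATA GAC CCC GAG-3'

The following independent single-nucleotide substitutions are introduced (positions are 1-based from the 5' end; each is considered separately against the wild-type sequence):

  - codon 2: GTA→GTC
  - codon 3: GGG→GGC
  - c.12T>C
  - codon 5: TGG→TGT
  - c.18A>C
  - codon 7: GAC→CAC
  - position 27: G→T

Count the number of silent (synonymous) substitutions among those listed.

4

Codon 2: GTA (Val) → GTC (Val) — synonymous.
Codon 3: GGG (Gly) → GGC (Gly) — synonymous.
Codon 4: GAT (Asp) → GAC (Asp) — synonymous.
Codon 5: TGG (Trp) → TGT (Cys) — missense.
Codon 6: ATA (Ile) → ATC (Ile) — synonymous.
Codon 7: GAC (Asp) → CAC (His) — missense.
Codon 9: GAG (Glu) → GAT (Asp) — missense.
Synonymous: 4 of 7.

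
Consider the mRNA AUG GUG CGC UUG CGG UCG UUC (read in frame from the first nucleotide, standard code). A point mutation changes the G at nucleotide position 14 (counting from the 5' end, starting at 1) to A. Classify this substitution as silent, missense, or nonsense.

missense

Position 14 falls in codon 5: CGG → Arg.
After the substitution the codon is CAG → Gln.
Arg ≠ Gln, so this is a missense mutation.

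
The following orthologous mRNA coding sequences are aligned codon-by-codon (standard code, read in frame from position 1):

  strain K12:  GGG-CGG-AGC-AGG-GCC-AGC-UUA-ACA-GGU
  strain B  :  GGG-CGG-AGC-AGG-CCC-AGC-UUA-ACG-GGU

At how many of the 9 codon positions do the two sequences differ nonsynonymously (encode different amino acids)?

1

Codon 1: GGG Gly / GGG Gly — identical.
Codon 2: CGG Arg / CGG Arg — identical.
Codon 3: AGC Ser / AGC Ser — identical.
Codon 4: AGG Arg / AGG Arg — identical.
Codon 5: GCC Ala / CCC Pro — nonsynonymous.
Codon 6: AGC Ser / AGC Ser — identical.
Codon 7: UUA Leu / UUA Leu — identical.
Codon 8: ACA Thr / ACG Thr — synonymous.
Codon 9: GGU Gly / GGU Gly — identical.
Nonsynonymous differences: 1.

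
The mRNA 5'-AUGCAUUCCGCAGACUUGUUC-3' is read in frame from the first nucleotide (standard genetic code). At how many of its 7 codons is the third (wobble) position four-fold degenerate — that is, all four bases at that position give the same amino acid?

2

Codon 1 AUG (Met): third position 1-fold.
Codon 2 CAU (His): third position 2-fold.
Codon 3 UCC (Ser): third position 4-fold.
Codon 4 GCA (Ala): third position 4-fold.
Codon 5 GAC (Asp): third position 2-fold.
Codon 6 UUG (Leu): third position 2-fold.
Codon 7 UUC (Phe): third position 2-fold.
Four-fold degenerate third positions: 2.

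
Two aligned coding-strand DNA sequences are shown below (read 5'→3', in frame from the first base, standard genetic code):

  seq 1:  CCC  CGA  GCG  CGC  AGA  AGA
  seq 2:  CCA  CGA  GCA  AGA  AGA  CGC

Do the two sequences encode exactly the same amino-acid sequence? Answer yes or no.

Codon 1: CCC Pro / CCA Pro — synonymous.
Codon 2: CGA Arg / CGA Arg — identical.
Codon 3: GCG Ala / GCA Ala — synonymous.
Codon 4: CGC Arg / AGA Arg — synonymous.
Codon 5: AGA Arg / AGA Arg — identical.
Codon 6: AGA Arg / CGC Arg — synonymous.
Nonsynonymous differences: 0 → same protein.

yes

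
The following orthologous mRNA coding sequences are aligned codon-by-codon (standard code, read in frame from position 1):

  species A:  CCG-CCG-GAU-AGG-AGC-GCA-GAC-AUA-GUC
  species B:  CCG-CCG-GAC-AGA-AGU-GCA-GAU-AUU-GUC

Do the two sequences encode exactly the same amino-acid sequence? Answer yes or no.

Codon 1: CCG Pro / CCG Pro — identical.
Codon 2: CCG Pro / CCG Pro — identical.
Codon 3: GAU Asp / GAC Asp — synonymous.
Codon 4: AGG Arg / AGA Arg — synonymous.
Codon 5: AGC Ser / AGU Ser — synonymous.
Codon 6: GCA Ala / GCA Ala — identical.
Codon 7: GAC Asp / GAU Asp — synonymous.
Codon 8: AUA Ile / AUU Ile — synonymous.
Codon 9: GUC Val / GUC Val — identical.
Nonsynonymous differences: 0 → same protein.

yes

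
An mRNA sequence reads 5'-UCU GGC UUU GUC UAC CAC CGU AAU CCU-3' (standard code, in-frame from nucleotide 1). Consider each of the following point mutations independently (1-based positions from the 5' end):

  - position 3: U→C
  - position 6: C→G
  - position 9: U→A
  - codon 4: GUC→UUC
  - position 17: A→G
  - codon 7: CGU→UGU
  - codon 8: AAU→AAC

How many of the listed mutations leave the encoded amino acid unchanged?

Codon 1: UCU (Ser) → UCC (Ser) — synonymous.
Codon 2: GGC (Gly) → GGG (Gly) — synonymous.
Codon 3: UUU (Phe) → UUA (Leu) — missense.
Codon 4: GUC (Val) → UUC (Phe) — missense.
Codon 6: CAC (His) → CGC (Arg) — missense.
Codon 7: CGU (Arg) → UGU (Cys) — missense.
Codon 8: AAU (Asn) → AAC (Asn) — synonymous.
Synonymous: 3 of 7.

3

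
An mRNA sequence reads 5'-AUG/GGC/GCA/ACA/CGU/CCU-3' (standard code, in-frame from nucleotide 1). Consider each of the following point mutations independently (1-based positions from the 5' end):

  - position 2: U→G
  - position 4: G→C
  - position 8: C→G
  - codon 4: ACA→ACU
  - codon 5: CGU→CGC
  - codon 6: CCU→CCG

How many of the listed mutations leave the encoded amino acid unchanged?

Codon 1: AUG (Met) → AGG (Arg) — missense.
Codon 2: GGC (Gly) → CGC (Arg) — missense.
Codon 3: GCA (Ala) → GGA (Gly) — missense.
Codon 4: ACA (Thr) → ACU (Thr) — synonymous.
Codon 5: CGU (Arg) → CGC (Arg) — synonymous.
Codon 6: CCU (Pro) → CCG (Pro) — synonymous.
Synonymous: 3 of 6.

3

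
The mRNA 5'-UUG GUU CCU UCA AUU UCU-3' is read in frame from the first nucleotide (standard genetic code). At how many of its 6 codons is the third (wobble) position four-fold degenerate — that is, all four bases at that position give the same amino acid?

Codon 1 UUG (Leu): third position 2-fold.
Codon 2 GUU (Val): third position 4-fold.
Codon 3 CCU (Pro): third position 4-fold.
Codon 4 UCA (Ser): third position 4-fold.
Codon 5 AUU (Ile): third position 3-fold.
Codon 6 UCU (Ser): third position 4-fold.
Four-fold degenerate third positions: 4.

4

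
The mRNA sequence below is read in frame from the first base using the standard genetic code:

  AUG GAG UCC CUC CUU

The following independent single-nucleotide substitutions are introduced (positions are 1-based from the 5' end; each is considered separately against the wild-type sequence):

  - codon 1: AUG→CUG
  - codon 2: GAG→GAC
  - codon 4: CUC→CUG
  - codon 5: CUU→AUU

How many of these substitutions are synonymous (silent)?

1

Codon 1: AUG (Met) → CUG (Leu) — missense.
Codon 2: GAG (Glu) → GAC (Asp) — missense.
Codon 4: CUC (Leu) → CUG (Leu) — synonymous.
Codon 5: CUU (Leu) → AUU (Ile) — missense.
Synonymous: 1 of 4.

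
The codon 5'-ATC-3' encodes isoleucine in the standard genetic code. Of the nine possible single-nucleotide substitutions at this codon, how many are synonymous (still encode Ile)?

2

Position 1: none → 0 synonymous.
Position 2: none → 0 synonymous.
Position 3: ATT, ATA → 2 synonymous.
Total: 0 + 0 + 2 = 2.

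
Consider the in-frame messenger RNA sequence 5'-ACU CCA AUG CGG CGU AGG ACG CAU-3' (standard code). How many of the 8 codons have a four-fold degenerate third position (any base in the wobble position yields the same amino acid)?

Codon 1 ACU (Thr): third position 4-fold.
Codon 2 CCA (Pro): third position 4-fold.
Codon 3 AUG (Met): third position 1-fold.
Codon 4 CGG (Arg): third position 4-fold.
Codon 5 CGU (Arg): third position 4-fold.
Codon 6 AGG (Arg): third position 2-fold.
Codon 7 ACG (Thr): third position 4-fold.
Codon 8 CAU (His): third position 2-fold.
Four-fold degenerate third positions: 5.

5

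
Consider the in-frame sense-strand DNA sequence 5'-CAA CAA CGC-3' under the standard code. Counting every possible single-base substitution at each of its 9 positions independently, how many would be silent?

Codon 1 (CAA, Gln): 1 synonymous substitution.
Codon 2 (CAA, Gln): 1 synonymous substitution.
Codon 3 (CGC, Arg): 3 synonymous substitutions.
Total: 1 + 1 + 3 = 5.

5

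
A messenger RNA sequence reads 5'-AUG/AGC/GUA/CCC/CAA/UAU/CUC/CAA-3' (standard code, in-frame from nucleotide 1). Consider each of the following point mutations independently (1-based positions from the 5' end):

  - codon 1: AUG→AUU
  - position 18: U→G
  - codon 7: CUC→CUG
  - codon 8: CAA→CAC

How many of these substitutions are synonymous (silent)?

Codon 1: AUG (Met) → AUU (Ile) — missense.
Codon 6: UAU (Tyr) → UAG (Stop) — nonsense.
Codon 7: CUC (Leu) → CUG (Leu) — synonymous.
Codon 8: CAA (Gln) → CAC (His) — missense.
Synonymous: 1 of 4.

1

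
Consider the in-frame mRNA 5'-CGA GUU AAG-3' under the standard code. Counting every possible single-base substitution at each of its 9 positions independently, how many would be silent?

Codon 1 (CGA, Arg): 4 synonymous substitutions.
Codon 2 (GUU, Val): 3 synonymous substitutions.
Codon 3 (AAG, Lys): 1 synonymous substitution.
Total: 4 + 3 + 1 = 8.

8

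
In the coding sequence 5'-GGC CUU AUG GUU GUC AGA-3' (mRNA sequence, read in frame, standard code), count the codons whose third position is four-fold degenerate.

Codon 1 GGC (Gly): third position 4-fold.
Codon 2 CUU (Leu): third position 4-fold.
Codon 3 AUG (Met): third position 1-fold.
Codon 4 GUU (Val): third position 4-fold.
Codon 5 GUC (Val): third position 4-fold.
Codon 6 AGA (Arg): third position 2-fold.
Four-fold degenerate third positions: 4.

4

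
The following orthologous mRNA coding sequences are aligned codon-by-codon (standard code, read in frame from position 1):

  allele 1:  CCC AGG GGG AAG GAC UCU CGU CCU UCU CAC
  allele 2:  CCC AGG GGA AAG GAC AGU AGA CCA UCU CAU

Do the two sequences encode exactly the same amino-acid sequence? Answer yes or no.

yes

Codon 1: CCC Pro / CCC Pro — identical.
Codon 2: AGG Arg / AGG Arg — identical.
Codon 3: GGG Gly / GGA Gly — synonymous.
Codon 4: AAG Lys / AAG Lys — identical.
Codon 5: GAC Asp / GAC Asp — identical.
Codon 6: UCU Ser / AGU Ser — synonymous.
Codon 7: CGU Arg / AGA Arg — synonymous.
Codon 8: CCU Pro / CCA Pro — synonymous.
Codon 9: UCU Ser / UCU Ser — identical.
Codon 10: CAC His / CAU His — synonymous.
Nonsynonymous differences: 0 → same protein.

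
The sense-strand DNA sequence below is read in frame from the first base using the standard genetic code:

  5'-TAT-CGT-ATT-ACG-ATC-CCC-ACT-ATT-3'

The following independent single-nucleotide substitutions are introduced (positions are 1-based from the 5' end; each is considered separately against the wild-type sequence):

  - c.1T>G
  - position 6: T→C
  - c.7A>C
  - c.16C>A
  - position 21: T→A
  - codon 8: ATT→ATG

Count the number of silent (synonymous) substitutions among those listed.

Codon 1: TAT (Tyr) → GAT (Asp) — missense.
Codon 2: CGT (Arg) → CGC (Arg) — synonymous.
Codon 3: ATT (Ile) → CTT (Leu) — missense.
Codon 6: CCC (Pro) → ACC (Thr) — missense.
Codon 7: ACT (Thr) → ACA (Thr) — synonymous.
Codon 8: ATT (Ile) → ATG (Met) — missense.
Synonymous: 2 of 6.

2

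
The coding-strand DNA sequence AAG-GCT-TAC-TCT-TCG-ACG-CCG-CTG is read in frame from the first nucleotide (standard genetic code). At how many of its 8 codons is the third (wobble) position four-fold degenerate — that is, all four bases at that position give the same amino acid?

Codon 1 AAG (Lys): third position 2-fold.
Codon 2 GCT (Ala): third position 4-fold.
Codon 3 TAC (Tyr): third position 2-fold.
Codon 4 TCT (Ser): third position 4-fold.
Codon 5 TCG (Ser): third position 4-fold.
Codon 6 ACG (Thr): third position 4-fold.
Codon 7 CCG (Pro): third position 4-fold.
Codon 8 CTG (Leu): third position 4-fold.
Four-fold degenerate third positions: 6.

6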